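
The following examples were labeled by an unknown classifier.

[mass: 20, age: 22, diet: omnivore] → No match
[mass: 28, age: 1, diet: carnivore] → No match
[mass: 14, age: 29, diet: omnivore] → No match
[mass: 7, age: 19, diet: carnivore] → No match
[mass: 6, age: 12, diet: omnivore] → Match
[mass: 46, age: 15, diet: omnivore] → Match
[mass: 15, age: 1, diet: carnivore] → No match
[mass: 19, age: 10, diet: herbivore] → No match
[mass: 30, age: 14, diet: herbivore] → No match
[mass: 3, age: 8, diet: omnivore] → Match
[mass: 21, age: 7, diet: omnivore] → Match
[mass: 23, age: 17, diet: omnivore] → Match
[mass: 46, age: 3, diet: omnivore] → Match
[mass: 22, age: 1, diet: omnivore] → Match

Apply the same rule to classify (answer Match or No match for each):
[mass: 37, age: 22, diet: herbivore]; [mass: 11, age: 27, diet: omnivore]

No match, No match

The distinguishing property — diet is omnivore AND age ≤ 17 — holds for all the 'Match' cases and none of the 'No match' cases.
[mass: 37, age: 22, diet: herbivore]: diet is herbivore, age = 22 — does not pass, so No match. [mass: 11, age: 27, diet: omnivore]: diet is omnivore, age = 27 — does not pass, so No match.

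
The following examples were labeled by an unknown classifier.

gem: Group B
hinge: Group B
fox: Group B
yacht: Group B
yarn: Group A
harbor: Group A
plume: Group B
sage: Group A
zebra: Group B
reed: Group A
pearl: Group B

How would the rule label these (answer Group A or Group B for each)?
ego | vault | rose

The distinguishing property — even length — holds for all the 'Group A' cases and none of the 'Group B' cases.
ego → length 3 → Group B.
vault → length 5 → Group B.
rose → length 4 → Group A.

Group B, Group B, Group A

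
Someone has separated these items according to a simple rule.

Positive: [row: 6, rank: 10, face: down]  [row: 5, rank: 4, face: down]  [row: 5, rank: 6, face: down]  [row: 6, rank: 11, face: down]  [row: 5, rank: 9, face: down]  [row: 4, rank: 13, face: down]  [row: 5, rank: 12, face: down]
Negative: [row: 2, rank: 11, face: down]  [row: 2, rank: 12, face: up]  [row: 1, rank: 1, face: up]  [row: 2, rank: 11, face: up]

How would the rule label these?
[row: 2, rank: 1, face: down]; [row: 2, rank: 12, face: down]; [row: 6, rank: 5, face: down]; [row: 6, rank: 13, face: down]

Negative, Negative, Positive, Positive

The distinguishing property — row ≥ 4 — holds for all the 'Positive' cases and none of the 'Negative' cases.
[row: 2, rank: 1, face: down] → row = 2 → Negative.
[row: 2, rank: 12, face: down] → row = 2 → Negative.
[row: 6, rank: 5, face: down] → row = 6 → Positive.
[row: 6, rank: 13, face: down] → row = 6 → Positive.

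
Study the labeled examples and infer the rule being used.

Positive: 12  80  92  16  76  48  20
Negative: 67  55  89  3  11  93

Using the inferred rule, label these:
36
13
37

Positive, Negative, Negative

A rule that fits every label: even — true of each 'Positive' example, false of each 'Negative' one.
36: Positive (36 is even). 13: Negative (13 is odd). 37: Negative (37 is odd).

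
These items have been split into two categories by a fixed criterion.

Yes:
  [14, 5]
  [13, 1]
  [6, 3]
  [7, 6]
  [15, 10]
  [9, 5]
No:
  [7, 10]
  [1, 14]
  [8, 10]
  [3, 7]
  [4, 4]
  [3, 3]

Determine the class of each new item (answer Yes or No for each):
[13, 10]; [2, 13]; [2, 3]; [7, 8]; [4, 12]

Checking candidate rules against both groups, what survives is: first > second.
[13, 10] — 13 > 10, hence Yes.
[2, 13] — 2 < 13, hence No.
[2, 3] — 2 < 3, hence No.
[7, 8] — 7 < 8, hence No.
[4, 12] — 4 < 12, hence No.

Yes, No, No, No, No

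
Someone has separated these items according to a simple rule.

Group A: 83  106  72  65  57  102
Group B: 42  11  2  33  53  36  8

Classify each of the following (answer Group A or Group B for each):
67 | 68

All 'Group A' examples share one property — at least 57 — and every 'Group B' example lacks it.
67 — 67 ≥ 57, hence Group A. 68 — 68 ≥ 57, hence Group A.

Group A, Group A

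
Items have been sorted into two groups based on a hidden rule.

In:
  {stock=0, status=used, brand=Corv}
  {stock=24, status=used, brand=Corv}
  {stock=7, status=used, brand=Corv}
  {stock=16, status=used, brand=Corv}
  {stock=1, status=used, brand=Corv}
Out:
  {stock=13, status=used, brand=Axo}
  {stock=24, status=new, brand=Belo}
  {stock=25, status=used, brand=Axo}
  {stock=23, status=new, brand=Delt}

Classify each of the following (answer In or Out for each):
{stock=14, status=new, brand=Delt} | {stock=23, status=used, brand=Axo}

Out, Out

The pattern is that an item is 'In' exactly when: brand is Corv.
Out: {stock=14, status=new, brand=Delt}, since brand is Delt. Out: {stock=23, status=used, brand=Axo}, since brand is Axo.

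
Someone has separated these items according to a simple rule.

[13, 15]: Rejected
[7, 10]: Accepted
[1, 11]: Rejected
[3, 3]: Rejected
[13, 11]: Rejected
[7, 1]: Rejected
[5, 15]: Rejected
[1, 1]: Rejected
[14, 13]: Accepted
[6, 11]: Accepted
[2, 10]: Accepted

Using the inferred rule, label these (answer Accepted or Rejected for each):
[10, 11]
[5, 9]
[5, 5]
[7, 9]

Looking at the examples, the only property every 'Accepted' case has and every 'Rejected' case lacks is: product is even.
[10, 11] — 10·11 = 110, hence Accepted. [5, 9] — 5·9 = 45, hence Rejected. [5, 5] — 5·5 = 25, hence Rejected. [7, 9] — 7·9 = 63, hence Rejected.

Accepted, Rejected, Rejected, Rejected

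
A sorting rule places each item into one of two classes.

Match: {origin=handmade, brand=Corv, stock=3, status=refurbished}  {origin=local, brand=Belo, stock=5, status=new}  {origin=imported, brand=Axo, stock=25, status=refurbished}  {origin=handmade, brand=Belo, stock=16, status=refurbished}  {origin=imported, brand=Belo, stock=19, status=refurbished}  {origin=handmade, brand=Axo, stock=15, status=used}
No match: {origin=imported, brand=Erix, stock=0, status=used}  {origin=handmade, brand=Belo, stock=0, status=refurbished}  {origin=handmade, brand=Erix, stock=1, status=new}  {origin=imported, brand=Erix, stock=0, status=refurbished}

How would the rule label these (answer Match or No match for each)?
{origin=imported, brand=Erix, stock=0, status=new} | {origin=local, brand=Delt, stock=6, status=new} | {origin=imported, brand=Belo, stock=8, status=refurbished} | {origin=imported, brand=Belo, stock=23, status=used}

Every 'Match' example satisfies: stock ≥ 3. None of the 'No match' examples do.
{origin=imported, brand=Erix, stock=0, status=new}: stock = 0 — fails this test, so No match.
{origin=local, brand=Delt, stock=6, status=new}: stock = 6 — passes, so Match.
{origin=imported, brand=Belo, stock=8, status=refurbished}: stock = 8 — passes, so Match.
{origin=imported, brand=Belo, stock=23, status=used}: stock = 23 — passes, so Match.

No match, Match, Match, Match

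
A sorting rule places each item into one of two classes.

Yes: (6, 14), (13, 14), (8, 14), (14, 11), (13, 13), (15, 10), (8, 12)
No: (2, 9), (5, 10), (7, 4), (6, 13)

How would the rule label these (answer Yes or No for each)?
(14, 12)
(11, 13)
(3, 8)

Yes, Yes, No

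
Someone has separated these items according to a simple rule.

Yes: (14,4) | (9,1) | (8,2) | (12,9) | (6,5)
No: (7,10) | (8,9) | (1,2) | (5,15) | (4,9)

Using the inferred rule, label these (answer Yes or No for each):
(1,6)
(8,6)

No, Yes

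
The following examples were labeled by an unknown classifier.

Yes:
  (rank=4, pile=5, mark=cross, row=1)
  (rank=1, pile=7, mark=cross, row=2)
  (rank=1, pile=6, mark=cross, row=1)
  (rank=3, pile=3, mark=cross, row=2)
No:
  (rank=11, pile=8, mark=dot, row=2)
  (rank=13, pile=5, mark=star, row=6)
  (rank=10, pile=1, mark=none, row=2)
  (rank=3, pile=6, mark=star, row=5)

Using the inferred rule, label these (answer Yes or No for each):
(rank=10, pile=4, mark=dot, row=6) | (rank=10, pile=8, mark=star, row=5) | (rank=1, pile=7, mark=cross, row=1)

No, No, Yes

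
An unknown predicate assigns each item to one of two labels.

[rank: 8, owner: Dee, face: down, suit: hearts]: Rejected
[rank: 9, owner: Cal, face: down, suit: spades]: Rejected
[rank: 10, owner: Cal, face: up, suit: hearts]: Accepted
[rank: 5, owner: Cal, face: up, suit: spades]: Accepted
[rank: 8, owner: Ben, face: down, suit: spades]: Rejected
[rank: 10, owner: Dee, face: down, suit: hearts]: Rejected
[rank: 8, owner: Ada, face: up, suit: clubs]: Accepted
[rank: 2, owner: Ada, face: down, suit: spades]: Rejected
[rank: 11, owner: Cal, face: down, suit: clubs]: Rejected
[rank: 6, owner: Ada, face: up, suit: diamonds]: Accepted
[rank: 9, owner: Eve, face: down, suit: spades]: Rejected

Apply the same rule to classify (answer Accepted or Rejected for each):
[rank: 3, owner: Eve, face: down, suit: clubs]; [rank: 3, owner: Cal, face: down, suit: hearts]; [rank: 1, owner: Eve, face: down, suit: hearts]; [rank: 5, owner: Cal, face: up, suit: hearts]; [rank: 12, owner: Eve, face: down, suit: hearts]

Rejected, Rejected, Rejected, Accepted, Rejected

The classifier is using: face is up.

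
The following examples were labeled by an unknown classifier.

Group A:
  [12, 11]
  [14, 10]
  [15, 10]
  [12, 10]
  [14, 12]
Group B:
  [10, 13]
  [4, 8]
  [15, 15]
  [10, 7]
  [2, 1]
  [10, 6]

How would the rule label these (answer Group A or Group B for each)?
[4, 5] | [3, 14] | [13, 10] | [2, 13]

'Group A' ⟺ first > second AND sum ≥ 22.
[4, 5] → 4 < 5, 4+5 = 9 → Group B.
[3, 14] → 3 < 14, 3+14 = 17 → Group B.
[13, 10] → 13 > 10, 13+10 = 23 → Group A.
[2, 13] → 2 < 13, 2+13 = 15 → Group B.

Group B, Group B, Group A, Group B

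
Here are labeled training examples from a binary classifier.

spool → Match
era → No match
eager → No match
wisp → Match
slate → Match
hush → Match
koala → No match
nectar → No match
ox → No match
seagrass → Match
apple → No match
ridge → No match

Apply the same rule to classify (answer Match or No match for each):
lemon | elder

No match, No match

Every 'Match' example satisfies: contains 's'. None of the 'No match' examples do.
lemon: no 's' — does not fit, so No match.
elder: no 's' — does not fit, so No match.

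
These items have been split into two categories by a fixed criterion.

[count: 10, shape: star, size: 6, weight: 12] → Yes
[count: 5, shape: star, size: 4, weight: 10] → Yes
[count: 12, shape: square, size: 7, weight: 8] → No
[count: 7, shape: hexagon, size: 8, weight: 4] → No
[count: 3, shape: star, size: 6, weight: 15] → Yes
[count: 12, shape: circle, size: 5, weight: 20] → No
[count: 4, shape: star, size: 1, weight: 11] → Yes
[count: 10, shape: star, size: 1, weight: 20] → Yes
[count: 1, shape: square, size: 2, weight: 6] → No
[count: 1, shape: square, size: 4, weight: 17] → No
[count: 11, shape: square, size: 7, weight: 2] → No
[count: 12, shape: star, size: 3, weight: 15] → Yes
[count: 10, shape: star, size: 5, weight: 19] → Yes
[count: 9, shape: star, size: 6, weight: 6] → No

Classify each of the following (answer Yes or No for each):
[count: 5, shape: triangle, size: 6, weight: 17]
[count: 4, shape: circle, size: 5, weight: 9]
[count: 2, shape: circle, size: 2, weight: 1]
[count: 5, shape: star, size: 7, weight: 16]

No, No, No, Yes

A rule that fits every label: shape is star AND weight ≥ 8 — true of each 'Yes' example, false of each 'No' one.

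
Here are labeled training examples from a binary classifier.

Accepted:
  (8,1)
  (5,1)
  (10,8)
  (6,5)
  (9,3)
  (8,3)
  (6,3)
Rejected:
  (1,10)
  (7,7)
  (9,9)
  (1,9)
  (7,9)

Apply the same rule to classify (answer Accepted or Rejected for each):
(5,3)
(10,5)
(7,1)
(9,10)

The distinguishing property — first > second — holds for all the 'Accepted' cases and none of the 'Rejected' cases.
(5,3): 5 > 3, has this property → Accepted.
(10,5): 10 > 5, has this property → Accepted.
(7,1): 7 > 1, has this property → Accepted.
(9,10): 9 < 10, does not pass → Rejected.

Accepted, Accepted, Accepted, Rejected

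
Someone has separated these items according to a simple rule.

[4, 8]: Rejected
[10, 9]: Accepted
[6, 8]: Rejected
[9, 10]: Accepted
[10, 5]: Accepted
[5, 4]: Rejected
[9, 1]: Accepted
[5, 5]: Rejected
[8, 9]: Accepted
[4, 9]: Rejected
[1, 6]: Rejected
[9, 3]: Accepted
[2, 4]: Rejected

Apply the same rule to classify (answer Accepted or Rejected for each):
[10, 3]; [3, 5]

Accepted, Rejected

The simplest hypothesis consistent with all the labels is: first ≥ 8.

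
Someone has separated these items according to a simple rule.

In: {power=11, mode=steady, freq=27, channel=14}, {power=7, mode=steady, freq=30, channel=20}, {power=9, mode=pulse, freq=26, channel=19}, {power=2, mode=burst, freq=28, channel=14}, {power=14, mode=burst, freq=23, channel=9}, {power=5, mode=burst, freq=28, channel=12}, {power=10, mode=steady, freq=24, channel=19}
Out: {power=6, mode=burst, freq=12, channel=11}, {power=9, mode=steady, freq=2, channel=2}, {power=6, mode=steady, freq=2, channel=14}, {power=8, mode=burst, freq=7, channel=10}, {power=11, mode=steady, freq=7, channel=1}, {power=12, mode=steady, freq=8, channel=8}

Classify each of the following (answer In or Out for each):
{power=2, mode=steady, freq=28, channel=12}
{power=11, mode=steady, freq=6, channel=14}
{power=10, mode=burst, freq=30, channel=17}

In, Out, In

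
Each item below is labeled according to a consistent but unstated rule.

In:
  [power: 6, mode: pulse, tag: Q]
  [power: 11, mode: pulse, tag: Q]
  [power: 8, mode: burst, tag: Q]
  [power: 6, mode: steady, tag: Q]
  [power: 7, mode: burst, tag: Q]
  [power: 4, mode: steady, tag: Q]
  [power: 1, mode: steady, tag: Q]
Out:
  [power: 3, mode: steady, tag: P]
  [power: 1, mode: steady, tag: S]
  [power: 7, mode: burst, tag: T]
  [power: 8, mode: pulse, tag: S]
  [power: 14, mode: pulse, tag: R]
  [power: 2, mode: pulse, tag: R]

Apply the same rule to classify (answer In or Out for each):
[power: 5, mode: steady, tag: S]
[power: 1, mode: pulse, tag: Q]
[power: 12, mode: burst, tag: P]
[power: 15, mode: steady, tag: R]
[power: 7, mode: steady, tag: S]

The distinguishing property — tag is Q — holds for all the 'In' cases and none of the 'Out' cases.
Out: [power: 5, mode: steady, tag: S], since tag is S.
In: [power: 1, mode: pulse, tag: Q], since tag is Q.
Out: [power: 12, mode: burst, tag: P], since tag is P.
Out: [power: 15, mode: steady, tag: R], since tag is R.
Out: [power: 7, mode: steady, tag: S], since tag is S.

Out, In, Out, Out, Out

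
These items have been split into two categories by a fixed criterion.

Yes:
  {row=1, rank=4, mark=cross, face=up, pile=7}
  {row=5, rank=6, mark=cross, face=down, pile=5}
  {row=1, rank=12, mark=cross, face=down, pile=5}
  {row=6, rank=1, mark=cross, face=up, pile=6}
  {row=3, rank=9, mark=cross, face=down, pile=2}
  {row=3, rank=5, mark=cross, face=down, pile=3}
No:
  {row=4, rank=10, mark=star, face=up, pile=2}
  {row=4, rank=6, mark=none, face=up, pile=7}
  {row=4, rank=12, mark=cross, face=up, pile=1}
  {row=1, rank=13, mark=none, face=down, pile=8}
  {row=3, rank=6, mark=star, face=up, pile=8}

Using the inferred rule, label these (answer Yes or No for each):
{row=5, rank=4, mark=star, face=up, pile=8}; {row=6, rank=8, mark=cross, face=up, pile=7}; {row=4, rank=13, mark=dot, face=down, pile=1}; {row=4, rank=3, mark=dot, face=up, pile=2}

Every 'Yes' example satisfies: mark is cross AND pile ≥ 2. None of the 'No' examples do.
No: {row=5, rank=4, mark=star, face=up, pile=8}, since mark is star, pile = 8.
Yes: {row=6, rank=8, mark=cross, face=up, pile=7}, since mark is cross, pile = 7.
No: {row=4, rank=13, mark=dot, face=down, pile=1}, since mark is dot, pile = 1.
No: {row=4, rank=3, mark=dot, face=up, pile=2}, since mark is dot, pile = 2.

No, Yes, No, No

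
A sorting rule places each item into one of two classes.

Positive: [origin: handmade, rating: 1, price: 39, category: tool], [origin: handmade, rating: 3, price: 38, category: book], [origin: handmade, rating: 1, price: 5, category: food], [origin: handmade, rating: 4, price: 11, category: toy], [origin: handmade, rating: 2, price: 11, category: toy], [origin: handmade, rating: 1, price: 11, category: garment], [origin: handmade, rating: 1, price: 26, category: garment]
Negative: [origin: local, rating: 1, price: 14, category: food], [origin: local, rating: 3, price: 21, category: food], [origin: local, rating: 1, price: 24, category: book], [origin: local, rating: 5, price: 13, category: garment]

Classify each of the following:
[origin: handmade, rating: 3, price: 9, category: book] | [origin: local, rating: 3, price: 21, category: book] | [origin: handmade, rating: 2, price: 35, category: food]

Positive, Negative, Positive

The rule appears to be: origin is handmade.
Positive: [origin: handmade, rating: 3, price: 9, category: book], since origin is handmade. Negative: [origin: local, rating: 3, price: 21, category: book], since origin is local. Positive: [origin: handmade, rating: 2, price: 35, category: food], since origin is handmade.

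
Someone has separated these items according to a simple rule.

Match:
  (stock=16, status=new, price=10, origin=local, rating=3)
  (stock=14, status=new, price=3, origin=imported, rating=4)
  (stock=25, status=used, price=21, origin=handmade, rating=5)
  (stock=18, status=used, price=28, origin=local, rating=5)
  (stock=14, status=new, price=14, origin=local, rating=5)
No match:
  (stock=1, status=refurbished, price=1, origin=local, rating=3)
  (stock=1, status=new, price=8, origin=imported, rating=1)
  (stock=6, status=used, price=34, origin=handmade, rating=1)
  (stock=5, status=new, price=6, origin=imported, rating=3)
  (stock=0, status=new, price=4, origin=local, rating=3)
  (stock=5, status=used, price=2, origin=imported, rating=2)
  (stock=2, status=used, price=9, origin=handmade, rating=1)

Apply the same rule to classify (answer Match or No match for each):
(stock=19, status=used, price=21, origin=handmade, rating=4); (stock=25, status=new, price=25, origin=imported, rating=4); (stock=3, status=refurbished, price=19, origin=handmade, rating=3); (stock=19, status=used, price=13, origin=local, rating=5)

Every 'Match' example satisfies: stock ≥ 14. None of the 'No match' examples do.

Match, Match, No match, Match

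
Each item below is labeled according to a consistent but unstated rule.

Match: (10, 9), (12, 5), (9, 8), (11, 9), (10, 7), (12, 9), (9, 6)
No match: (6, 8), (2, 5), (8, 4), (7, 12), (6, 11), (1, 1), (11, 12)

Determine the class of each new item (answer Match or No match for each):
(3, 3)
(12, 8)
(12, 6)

No match, Match, Match

One predicate separates the groups cleanly: first > second AND sum ≥ 14.
(3, 3): 3 = 3, 3+3 = 6, does not satisfy this → No match. (12, 8): 12 > 8, 12+8 = 20, matches → Match. (12, 6): 12 > 6, 12+6 = 18, matches → Match.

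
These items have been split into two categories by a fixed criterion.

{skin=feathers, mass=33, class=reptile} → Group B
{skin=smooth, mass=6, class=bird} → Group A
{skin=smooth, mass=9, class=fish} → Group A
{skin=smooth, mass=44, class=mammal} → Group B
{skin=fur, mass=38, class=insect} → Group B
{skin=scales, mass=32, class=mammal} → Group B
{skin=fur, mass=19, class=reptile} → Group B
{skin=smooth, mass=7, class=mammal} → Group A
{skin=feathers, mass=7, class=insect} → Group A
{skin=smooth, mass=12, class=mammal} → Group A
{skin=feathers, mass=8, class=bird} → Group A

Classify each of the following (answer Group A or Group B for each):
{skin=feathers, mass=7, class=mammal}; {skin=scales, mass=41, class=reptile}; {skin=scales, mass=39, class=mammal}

The rule appears to be: mass ≤ 12.
Group A: {skin=feathers, mass=7, class=mammal}, since mass = 7. Group B: {skin=scales, mass=41, class=reptile}, since mass = 41. Group B: {skin=scales, mass=39, class=mammal}, since mass = 39.

Group A, Group B, Group B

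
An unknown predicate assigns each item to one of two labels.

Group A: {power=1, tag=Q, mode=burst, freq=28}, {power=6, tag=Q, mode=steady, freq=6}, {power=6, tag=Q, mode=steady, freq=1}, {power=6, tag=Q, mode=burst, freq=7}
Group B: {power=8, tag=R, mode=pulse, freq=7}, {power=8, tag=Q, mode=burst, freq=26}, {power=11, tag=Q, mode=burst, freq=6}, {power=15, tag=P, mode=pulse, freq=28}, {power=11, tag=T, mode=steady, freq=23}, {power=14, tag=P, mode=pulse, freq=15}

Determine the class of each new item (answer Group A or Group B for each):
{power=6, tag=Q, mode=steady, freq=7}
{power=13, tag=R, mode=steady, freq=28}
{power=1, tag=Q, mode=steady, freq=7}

Group A, Group B, Group A

A rule that fits every label: power ≤ 6 — true of each 'Group A' example, false of each 'Group B' one.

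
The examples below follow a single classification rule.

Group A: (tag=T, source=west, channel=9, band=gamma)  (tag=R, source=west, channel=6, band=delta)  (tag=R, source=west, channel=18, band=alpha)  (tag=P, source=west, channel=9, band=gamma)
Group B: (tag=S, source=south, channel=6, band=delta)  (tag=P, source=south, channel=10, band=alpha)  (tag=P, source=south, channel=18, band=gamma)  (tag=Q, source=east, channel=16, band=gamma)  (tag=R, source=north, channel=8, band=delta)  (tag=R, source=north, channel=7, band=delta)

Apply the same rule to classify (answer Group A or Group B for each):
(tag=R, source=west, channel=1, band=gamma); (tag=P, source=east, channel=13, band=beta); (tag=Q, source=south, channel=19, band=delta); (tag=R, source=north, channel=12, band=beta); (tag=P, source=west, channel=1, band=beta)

The distinguishing property — source is west — holds for all the 'Group A' cases and none of the 'Group B' cases.

Group A, Group B, Group B, Group B, Group A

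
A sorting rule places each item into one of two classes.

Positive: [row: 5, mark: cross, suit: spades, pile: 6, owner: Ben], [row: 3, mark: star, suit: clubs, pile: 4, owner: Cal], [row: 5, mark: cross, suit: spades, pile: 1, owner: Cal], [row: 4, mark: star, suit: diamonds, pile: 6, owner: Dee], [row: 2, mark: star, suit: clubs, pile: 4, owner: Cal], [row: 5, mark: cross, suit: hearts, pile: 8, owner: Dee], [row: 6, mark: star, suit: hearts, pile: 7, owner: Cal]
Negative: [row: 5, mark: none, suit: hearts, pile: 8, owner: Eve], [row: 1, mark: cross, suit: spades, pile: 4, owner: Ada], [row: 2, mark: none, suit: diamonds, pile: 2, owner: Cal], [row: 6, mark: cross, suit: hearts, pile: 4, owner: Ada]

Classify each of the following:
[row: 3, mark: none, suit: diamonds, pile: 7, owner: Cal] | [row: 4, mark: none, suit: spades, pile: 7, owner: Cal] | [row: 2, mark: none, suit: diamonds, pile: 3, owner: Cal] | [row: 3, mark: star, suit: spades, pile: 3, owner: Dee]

Every 'Positive' example satisfies: owner is not Ada AND mark is not none. None of the 'Negative' examples do.
[row: 3, mark: none, suit: diamonds, pile: 7, owner: Cal]: owner is Cal, mark is none — lacks this property, so Negative.
[row: 4, mark: none, suit: spades, pile: 7, owner: Cal]: owner is Cal, mark is none — lacks this property, so Negative.
[row: 2, mark: none, suit: diamonds, pile: 3, owner: Cal]: owner is Cal, mark is none — lacks this property, so Negative.
[row: 3, mark: star, suit: spades, pile: 3, owner: Dee]: owner is Dee, mark is star — has this property, so Positive.

Negative, Negative, Negative, Positive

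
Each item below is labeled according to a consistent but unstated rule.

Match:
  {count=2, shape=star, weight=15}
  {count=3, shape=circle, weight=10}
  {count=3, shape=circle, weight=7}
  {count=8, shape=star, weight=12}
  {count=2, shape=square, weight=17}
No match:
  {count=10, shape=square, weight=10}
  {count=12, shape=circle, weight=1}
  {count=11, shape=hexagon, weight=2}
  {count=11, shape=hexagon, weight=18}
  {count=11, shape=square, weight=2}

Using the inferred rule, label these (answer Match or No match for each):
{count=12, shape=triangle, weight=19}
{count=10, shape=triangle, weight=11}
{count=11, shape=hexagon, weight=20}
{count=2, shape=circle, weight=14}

A rule that fits every label: count ≤ 8 — true of each 'Match' example, false of each 'No match' one.

No match, No match, No match, Match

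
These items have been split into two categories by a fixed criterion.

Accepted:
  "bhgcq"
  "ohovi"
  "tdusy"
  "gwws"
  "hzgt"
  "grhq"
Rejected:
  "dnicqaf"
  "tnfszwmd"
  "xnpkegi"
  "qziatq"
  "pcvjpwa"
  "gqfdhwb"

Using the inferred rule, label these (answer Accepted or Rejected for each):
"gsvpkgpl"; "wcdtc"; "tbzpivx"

Rejected, Accepted, Rejected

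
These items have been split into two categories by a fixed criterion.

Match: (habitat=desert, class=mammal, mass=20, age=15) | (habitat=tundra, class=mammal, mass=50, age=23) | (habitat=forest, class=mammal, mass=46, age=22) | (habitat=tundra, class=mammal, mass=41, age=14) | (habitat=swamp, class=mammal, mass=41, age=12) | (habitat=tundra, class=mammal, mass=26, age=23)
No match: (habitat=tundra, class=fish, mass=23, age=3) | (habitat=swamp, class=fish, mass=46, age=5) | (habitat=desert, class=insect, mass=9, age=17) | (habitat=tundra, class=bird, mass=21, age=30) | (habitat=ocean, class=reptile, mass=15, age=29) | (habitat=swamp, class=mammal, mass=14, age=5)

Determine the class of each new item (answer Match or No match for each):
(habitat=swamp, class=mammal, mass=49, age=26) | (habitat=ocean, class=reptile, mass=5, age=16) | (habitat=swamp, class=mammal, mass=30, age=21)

The rule appears to be: class is mammal AND age ≥ 12.
(habitat=swamp, class=mammal, mass=49, age=26): class is mammal, age = 26, passes → Match.
(habitat=ocean, class=reptile, mass=5, age=16): class is reptile, age = 16, doesn't qualify → No match.
(habitat=swamp, class=mammal, mass=30, age=21): class is mammal, age = 21, passes → Match.

Match, No match, Match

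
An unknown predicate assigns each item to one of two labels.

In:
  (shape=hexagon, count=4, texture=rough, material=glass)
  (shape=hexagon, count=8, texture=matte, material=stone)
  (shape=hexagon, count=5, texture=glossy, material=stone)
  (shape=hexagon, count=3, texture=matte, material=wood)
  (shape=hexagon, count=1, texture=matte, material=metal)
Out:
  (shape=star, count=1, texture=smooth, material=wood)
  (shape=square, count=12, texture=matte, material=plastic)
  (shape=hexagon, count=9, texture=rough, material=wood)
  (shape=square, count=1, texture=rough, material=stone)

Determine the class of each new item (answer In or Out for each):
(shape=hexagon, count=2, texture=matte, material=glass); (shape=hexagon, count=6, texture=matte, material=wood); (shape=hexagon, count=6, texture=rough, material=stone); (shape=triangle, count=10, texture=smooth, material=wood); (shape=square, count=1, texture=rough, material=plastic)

The simplest hypothesis consistent with all the labels is: shape is hexagon AND count ≤ 8.

In, In, In, Out, Out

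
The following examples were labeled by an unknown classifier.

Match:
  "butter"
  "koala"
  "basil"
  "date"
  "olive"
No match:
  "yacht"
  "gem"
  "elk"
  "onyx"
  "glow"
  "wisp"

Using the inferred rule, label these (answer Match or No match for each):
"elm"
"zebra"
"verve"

No match, Match, Match

The pattern is that an item is 'Match' exactly when: has ≥ 2 vowels.
"elm" — 1 vowel, hence No match. "zebra" — 2 vowels, hence Match. "verve" — 2 vowels, hence Match.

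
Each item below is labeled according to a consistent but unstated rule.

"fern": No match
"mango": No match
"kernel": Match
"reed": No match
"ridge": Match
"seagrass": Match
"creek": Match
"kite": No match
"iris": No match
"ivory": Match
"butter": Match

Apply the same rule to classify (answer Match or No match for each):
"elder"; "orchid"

Match, Match

'Match' ⟺ length ≥ 5 AND contains 'r'.
"elder": length 5, has 'r', matches → Match.
"orchid": length 6, has 'r', matches → Match.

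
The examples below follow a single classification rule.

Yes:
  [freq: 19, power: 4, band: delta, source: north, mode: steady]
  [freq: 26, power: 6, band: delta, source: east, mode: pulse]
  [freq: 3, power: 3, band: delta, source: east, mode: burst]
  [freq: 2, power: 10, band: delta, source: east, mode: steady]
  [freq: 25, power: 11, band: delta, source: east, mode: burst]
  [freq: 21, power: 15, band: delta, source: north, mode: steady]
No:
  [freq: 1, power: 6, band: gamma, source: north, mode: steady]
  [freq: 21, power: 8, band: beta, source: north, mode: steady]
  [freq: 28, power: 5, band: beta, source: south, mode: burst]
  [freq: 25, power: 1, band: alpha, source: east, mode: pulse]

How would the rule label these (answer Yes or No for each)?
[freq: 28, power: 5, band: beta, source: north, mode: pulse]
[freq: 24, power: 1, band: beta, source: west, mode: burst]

The distinguishing property — band is delta — holds for all the 'Yes' cases and none of the 'No' cases.
No: [freq: 28, power: 5, band: beta, source: north, mode: pulse], since band is beta.
No: [freq: 24, power: 1, band: beta, source: west, mode: burst], since band is beta.

No, No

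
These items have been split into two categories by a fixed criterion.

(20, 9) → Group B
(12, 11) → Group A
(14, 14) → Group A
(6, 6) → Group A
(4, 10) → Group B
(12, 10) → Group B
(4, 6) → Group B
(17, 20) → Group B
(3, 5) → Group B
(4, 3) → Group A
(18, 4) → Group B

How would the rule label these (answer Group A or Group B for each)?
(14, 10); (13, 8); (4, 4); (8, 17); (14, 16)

Group B, Group B, Group A, Group B, Group B

'Group A' ⟺ |first − second| ≤ 1.
(14, 10): |14−10| = 4 — doesn't qualify, so Group B.
(13, 8): |13−8| = 5 — doesn't qualify, so Group B.
(4, 4): |4−4| = 0 — meets the rule, so Group A.
(8, 17): |8−17| = 9 — doesn't qualify, so Group B.
(14, 16): |14−16| = 2 — doesn't qualify, so Group B.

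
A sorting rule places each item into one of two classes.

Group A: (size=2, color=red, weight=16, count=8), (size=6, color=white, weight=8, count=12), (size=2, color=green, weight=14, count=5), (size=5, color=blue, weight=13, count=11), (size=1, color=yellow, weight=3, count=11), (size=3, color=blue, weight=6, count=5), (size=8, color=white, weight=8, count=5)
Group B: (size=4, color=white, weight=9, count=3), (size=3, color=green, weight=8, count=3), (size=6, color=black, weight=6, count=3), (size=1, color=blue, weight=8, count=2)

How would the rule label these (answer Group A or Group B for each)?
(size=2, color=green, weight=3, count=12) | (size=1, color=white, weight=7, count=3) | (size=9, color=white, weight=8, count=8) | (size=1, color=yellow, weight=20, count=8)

Group A, Group B, Group A, Group A

The common property of the 'Group A' items is: count ≥ 5. No 'Group B' item has it.
(size=2, color=green, weight=3, count=12): count = 12 — checks out, so Group A.
(size=1, color=white, weight=7, count=3): count = 3 — lacks this property, so Group B.
(size=9, color=white, weight=8, count=8): count = 8 — checks out, so Group A.
(size=1, color=yellow, weight=20, count=8): count = 8 — checks out, so Group A.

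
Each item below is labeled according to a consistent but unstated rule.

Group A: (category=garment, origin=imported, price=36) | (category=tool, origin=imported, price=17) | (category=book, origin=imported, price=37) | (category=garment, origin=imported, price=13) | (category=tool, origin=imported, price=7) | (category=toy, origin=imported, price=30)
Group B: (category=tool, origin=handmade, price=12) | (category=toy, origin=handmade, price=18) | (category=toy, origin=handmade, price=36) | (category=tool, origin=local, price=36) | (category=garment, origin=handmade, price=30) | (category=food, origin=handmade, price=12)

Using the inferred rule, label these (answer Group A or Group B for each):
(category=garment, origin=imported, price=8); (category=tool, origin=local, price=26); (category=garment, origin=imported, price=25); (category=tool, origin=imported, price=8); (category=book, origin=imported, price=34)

Comparing the two groups points to one rule — origin is imported.
(category=garment, origin=imported, price=8) → origin is imported → Group A.
(category=tool, origin=local, price=26) → origin is local → Group B.
(category=garment, origin=imported, price=25) → origin is imported → Group A.
(category=tool, origin=imported, price=8) → origin is imported → Group A.
(category=book, origin=imported, price=34) → origin is imported → Group A.

Group A, Group B, Group A, Group A, Group A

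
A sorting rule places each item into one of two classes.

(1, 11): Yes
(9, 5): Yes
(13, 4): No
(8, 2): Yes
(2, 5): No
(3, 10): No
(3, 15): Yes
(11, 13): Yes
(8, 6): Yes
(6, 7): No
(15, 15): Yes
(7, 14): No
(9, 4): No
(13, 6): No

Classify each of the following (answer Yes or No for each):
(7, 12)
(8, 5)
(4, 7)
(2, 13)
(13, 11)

No, No, No, No, Yes

The distinguishing property — sum is even — holds for all the 'Yes' cases and none of the 'No' cases.
No: (7, 12), since 7+12 = 19.
No: (8, 5), since 8+5 = 13.
No: (4, 7), since 4+7 = 11.
No: (2, 13), since 2+13 = 15.
Yes: (13, 11), since 13+11 = 24.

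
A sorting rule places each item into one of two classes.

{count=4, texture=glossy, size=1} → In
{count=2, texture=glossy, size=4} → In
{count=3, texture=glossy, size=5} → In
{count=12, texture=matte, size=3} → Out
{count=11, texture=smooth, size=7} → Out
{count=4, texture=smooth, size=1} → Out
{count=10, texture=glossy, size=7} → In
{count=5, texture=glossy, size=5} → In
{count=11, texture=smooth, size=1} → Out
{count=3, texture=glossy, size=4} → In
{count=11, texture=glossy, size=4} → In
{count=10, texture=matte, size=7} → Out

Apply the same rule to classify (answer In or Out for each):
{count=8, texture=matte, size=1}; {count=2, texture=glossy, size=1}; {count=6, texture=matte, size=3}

The distinguishing property — texture is glossy — holds for all the 'In' cases and none of the 'Out' cases.
{count=8, texture=matte, size=1}: texture is matte — does not satisfy this, so Out. {count=2, texture=glossy, size=1}: texture is glossy — checks out, so In. {count=6, texture=matte, size=3}: texture is matte — does not satisfy this, so Out.

Out, In, Out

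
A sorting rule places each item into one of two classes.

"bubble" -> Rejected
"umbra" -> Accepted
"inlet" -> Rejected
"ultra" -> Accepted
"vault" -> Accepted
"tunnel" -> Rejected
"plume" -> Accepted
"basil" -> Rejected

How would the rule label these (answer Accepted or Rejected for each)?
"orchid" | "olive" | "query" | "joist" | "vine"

Every 'Accepted' example satisfies: odd length AND contains 'u'. None of the 'Rejected' examples do.
"orchid" — length 6, no 'u', hence Rejected. "olive" — length 5, no 'u', hence Rejected. "query" — length 5, has 'u', hence Accepted. "joist" — length 5, no 'u', hence Rejected. "vine" — length 4, no 'u', hence Rejected.

Rejected, Rejected, Accepted, Rejected, Rejected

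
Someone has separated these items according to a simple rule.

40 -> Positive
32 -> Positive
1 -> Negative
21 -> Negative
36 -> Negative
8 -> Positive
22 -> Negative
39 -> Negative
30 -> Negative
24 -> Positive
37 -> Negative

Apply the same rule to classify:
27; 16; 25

Negative, Positive, Negative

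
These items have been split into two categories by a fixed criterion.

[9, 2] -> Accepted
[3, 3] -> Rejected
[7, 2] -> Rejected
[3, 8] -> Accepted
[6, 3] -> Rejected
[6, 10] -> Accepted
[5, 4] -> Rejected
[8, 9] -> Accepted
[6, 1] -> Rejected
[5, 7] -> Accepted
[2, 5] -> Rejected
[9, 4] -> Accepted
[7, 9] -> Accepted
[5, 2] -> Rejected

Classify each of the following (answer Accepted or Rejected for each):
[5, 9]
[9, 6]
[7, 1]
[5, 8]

The simplest hypothesis consistent with all the labels is: sum ≥ 11.

Accepted, Accepted, Rejected, Accepted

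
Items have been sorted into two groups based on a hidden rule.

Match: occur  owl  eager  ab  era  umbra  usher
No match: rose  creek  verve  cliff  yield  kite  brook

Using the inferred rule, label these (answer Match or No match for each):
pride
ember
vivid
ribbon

Rule: starts with a vowel. This holds for each 'Match' example and fails for each 'No match' one.
No match: pride, since starts with 'p'.
Match: ember, since starts with 'e'.
No match: vivid, since starts with 'v'.
No match: ribbon, since starts with 'r'.

No match, Match, No match, No match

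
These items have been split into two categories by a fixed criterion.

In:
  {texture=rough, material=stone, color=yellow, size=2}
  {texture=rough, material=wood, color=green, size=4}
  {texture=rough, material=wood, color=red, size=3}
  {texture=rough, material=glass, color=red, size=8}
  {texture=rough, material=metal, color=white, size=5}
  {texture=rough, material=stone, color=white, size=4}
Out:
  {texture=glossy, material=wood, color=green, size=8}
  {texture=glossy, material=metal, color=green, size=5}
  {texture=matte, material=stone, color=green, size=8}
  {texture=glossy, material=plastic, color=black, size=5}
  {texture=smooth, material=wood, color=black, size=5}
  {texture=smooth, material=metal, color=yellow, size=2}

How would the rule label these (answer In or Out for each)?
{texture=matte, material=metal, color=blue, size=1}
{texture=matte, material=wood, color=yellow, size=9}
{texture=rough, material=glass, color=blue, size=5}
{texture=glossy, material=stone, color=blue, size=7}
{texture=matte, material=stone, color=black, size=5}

The distinguishing property — texture is rough — holds for all the 'In' cases and none of the 'Out' cases.
{texture=matte, material=metal, color=blue, size=1}: texture is matte, doesn't qualify → Out. {texture=matte, material=wood, color=yellow, size=9}: texture is matte, doesn't qualify → Out. {texture=rough, material=glass, color=blue, size=5}: texture is rough, checks out → In. {texture=glossy, material=stone, color=blue, size=7}: texture is glossy, doesn't qualify → Out. {texture=matte, material=stone, color=black, size=5}: texture is matte, doesn't qualify → Out.

Out, Out, In, Out, Out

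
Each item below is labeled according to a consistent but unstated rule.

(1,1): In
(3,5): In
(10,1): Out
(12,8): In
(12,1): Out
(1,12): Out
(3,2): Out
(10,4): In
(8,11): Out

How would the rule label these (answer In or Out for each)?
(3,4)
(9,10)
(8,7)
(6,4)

'In' ⟺ sum is even.
Out: (3,4), since 3+4 = 7.
Out: (9,10), since 9+10 = 19.
Out: (8,7), since 8+7 = 15.
In: (6,4), since 6+4 = 10.

Out, Out, Out, In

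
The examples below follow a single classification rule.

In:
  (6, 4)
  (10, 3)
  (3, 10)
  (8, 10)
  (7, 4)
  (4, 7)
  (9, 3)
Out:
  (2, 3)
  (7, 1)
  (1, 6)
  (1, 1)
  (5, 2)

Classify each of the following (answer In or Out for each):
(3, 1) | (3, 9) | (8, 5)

The pattern is that an item is 'In' exactly when: sum ≥ 10.
(3, 1) — 3+1 = 4, hence Out. (3, 9) — 3+9 = 12, hence In. (8, 5) — 8+5 = 13, hence In.

Out, In, In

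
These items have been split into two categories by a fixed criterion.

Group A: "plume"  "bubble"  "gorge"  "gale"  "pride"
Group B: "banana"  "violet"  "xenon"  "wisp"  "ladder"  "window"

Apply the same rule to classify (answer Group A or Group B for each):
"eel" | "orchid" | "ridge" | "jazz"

Group B, Group B, Group A, Group B

Every 'Group A' example satisfies: ends with 'e'. None of the 'Group B' examples do.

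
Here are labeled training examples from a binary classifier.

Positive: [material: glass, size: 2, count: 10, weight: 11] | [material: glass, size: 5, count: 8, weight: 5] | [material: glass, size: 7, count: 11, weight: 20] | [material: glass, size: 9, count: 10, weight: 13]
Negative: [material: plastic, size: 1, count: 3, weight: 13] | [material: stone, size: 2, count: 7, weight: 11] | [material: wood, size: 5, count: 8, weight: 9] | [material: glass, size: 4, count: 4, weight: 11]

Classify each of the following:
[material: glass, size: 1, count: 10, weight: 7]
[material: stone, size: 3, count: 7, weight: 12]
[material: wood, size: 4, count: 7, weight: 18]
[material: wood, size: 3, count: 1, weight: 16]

Positive, Negative, Negative, Negative

The pattern is that an item is 'Positive' exactly when: material is glass AND count ≥ 7.
[material: glass, size: 1, count: 10, weight: 7] — material is glass, count = 10, hence Positive. [material: stone, size: 3, count: 7, weight: 12] — material is stone, count = 7, hence Negative. [material: wood, size: 4, count: 7, weight: 18] — material is wood, count = 7, hence Negative. [material: wood, size: 3, count: 1, weight: 16] — material is wood, count = 1, hence Negative.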